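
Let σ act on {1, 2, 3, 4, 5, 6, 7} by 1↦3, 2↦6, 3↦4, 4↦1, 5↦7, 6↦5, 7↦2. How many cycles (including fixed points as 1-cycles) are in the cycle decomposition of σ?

Cycle decomposition: (1 3 4) (2 6 5 7).
2 cycles.

2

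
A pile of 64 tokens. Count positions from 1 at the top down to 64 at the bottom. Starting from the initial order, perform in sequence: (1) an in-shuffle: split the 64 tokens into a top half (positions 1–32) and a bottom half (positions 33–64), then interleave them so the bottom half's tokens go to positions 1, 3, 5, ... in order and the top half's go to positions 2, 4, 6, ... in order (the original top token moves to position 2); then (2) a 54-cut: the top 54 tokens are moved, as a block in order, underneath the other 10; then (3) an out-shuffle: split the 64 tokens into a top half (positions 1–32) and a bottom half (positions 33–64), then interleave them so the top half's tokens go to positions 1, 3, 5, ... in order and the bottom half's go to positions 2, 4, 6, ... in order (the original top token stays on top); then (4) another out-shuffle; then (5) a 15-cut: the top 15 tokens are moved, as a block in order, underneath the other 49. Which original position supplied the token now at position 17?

Undo the operations in reverse order, starting from position 17:
  undo op 5 (cut 15): 17 ← 32
  undo op 4 (out-shuffle, from bottom half): 32 ← 48
  undo op 3 (out-shuffle, from bottom half): 48 ← 56
  undo op 2 (cut 54): 56 ← 46
  undo op 1 (in-shuffle, from top half): 46 ← 23
So the token at position 17 came from original position 23.

23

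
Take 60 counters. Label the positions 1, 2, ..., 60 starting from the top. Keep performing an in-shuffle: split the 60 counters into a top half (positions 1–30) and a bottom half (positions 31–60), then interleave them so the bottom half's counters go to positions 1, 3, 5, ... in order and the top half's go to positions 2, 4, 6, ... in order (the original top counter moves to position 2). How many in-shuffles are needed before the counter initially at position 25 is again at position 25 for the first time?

60

Follow position 25 under repeated in-shuffles:
25 → 50 → 39 → 17 → 34 → 7 → 14 → 28 → ... → 25 (length 60)
It first returns after 60 in-shuffles.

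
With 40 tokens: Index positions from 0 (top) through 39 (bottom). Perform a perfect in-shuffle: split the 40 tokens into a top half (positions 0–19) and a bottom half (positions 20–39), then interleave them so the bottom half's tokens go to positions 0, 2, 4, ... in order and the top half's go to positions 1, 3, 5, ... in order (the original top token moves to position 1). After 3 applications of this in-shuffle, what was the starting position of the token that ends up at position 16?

37

Work backwards from position 16, undoing one in-shuffle at a time:
16 ← 28 ← 34 ← 37
So the token now at position 16 started at position 37.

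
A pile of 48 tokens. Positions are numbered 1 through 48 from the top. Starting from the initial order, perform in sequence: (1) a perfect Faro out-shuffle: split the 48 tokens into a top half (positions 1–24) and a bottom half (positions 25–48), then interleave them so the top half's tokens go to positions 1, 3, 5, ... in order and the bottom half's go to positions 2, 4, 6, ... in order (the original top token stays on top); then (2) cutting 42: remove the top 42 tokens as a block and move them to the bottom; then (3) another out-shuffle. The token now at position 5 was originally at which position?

Undo the operations in reverse order, starting from position 5:
  undo op 3 (out-shuffle, from top half): 5 ← 3
  undo op 2 (cut 42): 3 ← 45
  undo op 1 (out-shuffle, from top half): 45 ← 23
So the token at position 5 came from original position 23.

23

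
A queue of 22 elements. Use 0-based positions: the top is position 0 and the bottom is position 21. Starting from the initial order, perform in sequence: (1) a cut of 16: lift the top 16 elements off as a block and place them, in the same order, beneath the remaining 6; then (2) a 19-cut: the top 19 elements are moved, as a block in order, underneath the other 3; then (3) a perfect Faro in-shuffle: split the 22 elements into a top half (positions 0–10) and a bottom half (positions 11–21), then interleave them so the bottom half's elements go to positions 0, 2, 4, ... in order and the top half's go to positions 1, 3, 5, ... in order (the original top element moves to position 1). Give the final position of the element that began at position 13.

1

Track the element from position 13 forward through each operation:
  after op 1 (cut 16): 13 → 19
  after op 2 (cut 19): 19 → 0
  after op 3 (in-shuffle): 0 → 1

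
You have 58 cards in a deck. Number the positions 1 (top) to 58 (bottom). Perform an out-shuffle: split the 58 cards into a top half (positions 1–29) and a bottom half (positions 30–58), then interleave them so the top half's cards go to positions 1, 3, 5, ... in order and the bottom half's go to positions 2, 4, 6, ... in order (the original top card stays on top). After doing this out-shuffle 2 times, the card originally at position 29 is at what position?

Track the card's position through each out-shuffle:
29 → 57 → 56

56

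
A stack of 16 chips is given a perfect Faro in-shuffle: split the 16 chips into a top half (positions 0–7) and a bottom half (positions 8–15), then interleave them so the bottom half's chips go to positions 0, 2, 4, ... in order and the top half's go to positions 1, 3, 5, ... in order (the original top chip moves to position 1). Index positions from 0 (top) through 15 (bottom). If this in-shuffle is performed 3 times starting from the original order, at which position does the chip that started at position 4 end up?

5

Track the chip's position through each in-shuffle:
4 → 9 → 2 → 5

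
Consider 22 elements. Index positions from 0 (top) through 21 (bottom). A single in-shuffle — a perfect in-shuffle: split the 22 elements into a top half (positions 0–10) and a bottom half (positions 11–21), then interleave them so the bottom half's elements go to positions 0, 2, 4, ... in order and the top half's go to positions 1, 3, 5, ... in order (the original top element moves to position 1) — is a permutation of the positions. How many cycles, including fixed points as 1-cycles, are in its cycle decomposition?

2

Trace each unvisited position around until it returns:
(0 1 3 7 15 8 ... len 11) (4 9 19 16 10 21 ... len 11)
2 cycles in total.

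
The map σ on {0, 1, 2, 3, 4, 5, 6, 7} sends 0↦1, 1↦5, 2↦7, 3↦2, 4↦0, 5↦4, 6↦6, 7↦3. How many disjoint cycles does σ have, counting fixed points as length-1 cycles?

Cycle decomposition: (0 1 5 4) (2 7 3) (6).
3 cycles.

3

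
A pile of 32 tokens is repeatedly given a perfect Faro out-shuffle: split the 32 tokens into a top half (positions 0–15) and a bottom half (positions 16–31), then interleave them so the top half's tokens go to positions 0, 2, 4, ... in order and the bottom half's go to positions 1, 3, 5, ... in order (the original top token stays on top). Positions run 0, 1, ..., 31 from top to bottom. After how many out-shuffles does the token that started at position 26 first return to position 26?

5

Follow position 26 under repeated out-shuffles:
26 → 21 → 11 → 22 → 13 → 26
It first returns after 5 out-shuffles.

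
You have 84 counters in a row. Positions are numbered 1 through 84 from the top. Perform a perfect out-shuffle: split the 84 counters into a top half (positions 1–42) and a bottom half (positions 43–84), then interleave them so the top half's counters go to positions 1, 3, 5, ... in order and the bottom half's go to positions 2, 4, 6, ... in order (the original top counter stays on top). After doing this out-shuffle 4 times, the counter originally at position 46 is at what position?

57

Track the counter's position through each out-shuffle:
46 → 8 → 15 → 29 → 57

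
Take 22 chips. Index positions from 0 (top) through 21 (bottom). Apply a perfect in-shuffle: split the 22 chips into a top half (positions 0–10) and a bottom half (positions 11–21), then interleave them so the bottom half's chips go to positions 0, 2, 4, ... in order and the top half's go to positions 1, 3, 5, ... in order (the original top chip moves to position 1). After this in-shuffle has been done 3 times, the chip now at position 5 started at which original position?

Work backwards from position 5, undoing one in-shuffle at a time:
5 ← 2 ← 12 ← 17
So the chip now at position 5 started at position 17.

17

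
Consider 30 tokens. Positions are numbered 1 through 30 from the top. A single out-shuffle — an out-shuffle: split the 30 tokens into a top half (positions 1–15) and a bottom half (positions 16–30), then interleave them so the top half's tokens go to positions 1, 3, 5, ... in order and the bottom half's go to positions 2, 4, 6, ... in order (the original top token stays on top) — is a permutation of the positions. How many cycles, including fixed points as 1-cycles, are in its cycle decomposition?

3

Trace each unvisited position around until it returns:
(1) (2 3 5 9 17 4 ... len 28) (30)
3 cycles in total.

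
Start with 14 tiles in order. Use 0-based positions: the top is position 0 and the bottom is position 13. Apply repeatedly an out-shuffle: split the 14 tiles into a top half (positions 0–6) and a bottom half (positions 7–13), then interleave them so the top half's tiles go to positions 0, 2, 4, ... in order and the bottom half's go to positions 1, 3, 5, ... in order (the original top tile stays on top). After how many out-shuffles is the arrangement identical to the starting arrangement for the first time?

12

The out-shuffle permutes the 14 positions with cycle lengths [1, 1, 12].
Every tile is home exactly when every cycle has completed a whole number of laps, i.e. after lcm(1, 12) = 12 out-shuffles.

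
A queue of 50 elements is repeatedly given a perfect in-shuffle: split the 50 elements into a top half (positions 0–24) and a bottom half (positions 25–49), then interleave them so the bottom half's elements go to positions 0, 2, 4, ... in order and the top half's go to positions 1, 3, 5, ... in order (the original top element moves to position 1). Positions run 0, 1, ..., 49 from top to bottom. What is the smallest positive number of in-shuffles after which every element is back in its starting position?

8

The in-shuffle permutes the 50 positions with cycle lengths [2, 8, 8, 8, 8, 8, 8].
Every element is home exactly when every cycle has completed a whole number of laps, i.e. after lcm(2, 8) = 8 in-shuffles.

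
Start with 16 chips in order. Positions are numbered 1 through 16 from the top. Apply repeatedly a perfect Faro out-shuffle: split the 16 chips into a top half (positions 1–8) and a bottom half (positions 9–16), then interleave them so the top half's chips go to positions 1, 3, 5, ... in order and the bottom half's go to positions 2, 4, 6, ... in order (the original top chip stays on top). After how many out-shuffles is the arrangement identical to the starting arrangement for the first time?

4

The out-shuffle permutes the 16 positions with cycle lengths [1, 1, 2, 4, 4, 4].
Every chip is home exactly when every cycle has completed a whole number of laps, i.e. after lcm(1, 2, 4) = 4 out-shuffles.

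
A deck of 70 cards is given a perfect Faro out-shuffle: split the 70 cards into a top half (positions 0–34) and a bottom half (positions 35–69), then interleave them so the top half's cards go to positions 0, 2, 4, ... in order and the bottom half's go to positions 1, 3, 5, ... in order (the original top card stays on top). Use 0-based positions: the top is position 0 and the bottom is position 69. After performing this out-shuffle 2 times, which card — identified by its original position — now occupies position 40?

10

Work backwards from position 40, undoing one out-shuffle at a time:
40 ← 20 ← 10
So the card now at position 40 started at position 10.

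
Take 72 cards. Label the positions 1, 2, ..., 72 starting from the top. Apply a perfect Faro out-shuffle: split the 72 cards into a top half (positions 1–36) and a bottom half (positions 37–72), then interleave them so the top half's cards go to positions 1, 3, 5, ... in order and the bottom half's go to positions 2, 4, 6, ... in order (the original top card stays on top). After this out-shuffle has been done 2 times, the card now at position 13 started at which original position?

4

Work backwards from position 13, undoing one out-shuffle at a time:
13 ← 7 ← 4
So the card now at position 13 started at position 4.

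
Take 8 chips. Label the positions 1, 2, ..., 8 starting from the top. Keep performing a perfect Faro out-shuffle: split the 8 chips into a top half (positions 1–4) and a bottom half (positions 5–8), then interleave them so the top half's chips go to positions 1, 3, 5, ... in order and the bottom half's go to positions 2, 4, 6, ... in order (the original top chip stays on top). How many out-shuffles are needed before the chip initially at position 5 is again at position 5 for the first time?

3

Follow position 5 under repeated out-shuffles:
5 → 2 → 3 → 5
It first returns after 3 out-shuffles.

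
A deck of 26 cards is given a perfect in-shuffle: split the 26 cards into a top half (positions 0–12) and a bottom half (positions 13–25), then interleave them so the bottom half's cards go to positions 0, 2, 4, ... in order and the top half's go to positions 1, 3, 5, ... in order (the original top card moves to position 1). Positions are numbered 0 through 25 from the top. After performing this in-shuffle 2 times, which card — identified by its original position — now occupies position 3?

Work backwards from position 3, undoing one in-shuffle at a time:
3 ← 1 ← 0
So the card now at position 3 started at position 0.

0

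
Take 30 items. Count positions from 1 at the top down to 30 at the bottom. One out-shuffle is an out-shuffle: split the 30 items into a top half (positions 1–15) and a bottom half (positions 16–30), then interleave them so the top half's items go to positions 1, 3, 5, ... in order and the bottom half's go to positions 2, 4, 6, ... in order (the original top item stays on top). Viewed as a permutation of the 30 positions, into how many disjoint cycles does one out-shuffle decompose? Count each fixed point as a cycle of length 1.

Trace each unvisited position around until it returns:
(1) (2 3 5 9 17 4 ... len 28) (30)
3 cycles in total.

3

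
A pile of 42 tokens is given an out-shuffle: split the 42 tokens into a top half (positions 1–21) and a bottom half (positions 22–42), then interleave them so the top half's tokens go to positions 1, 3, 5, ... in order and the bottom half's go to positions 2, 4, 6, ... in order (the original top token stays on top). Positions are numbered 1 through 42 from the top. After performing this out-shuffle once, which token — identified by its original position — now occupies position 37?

Work backwards from position 37, undoing one out-shuffle at a time:
37 ← 19
So the token now at position 37 started at position 19.

19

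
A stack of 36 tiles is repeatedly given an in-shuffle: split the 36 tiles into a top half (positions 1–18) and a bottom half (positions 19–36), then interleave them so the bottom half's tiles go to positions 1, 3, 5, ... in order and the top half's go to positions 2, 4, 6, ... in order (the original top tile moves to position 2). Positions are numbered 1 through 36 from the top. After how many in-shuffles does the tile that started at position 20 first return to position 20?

Follow position 20 under repeated in-shuffles:
20 → 3 → 6 → 12 → 24 → 11 → 22 → 7 → ... → 20 (length 36)
It first returns after 36 in-shuffles.

36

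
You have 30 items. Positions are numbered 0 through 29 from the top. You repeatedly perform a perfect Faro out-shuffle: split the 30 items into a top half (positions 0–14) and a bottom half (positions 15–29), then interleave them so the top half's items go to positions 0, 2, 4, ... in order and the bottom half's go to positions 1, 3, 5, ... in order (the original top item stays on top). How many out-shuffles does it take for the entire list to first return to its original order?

The out-shuffle permutes the 30 positions with cycle lengths [1, 1, 28].
Every item is home exactly when every cycle has completed a whole number of laps, i.e. after lcm(1, 28) = 28 out-shuffles.

28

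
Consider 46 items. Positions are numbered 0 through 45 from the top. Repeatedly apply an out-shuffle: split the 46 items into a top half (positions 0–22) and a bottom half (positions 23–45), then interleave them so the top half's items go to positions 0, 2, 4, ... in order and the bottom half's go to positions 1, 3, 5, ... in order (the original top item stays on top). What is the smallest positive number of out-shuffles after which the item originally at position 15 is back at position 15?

2

Follow position 15 under repeated out-shuffles:
15 → 30 → 15
It first returns after 2 out-shuffles.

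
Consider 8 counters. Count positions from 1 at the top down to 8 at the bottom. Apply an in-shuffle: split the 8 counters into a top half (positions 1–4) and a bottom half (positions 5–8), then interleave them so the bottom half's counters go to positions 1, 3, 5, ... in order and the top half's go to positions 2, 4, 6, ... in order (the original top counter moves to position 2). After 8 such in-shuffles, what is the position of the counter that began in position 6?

6

Track the counter's position through each in-shuffle:
6 → 3 → 6 → 3 → 6 → 3 → 6 → 3 → 6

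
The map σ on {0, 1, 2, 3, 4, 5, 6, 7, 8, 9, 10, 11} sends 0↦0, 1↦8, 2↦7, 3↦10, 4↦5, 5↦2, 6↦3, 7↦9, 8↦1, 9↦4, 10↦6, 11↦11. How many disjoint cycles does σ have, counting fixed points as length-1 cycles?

5

Cycle decomposition: (0) (1 8) (2 7 9 4 5) (3 10 6) (11).
5 cycles.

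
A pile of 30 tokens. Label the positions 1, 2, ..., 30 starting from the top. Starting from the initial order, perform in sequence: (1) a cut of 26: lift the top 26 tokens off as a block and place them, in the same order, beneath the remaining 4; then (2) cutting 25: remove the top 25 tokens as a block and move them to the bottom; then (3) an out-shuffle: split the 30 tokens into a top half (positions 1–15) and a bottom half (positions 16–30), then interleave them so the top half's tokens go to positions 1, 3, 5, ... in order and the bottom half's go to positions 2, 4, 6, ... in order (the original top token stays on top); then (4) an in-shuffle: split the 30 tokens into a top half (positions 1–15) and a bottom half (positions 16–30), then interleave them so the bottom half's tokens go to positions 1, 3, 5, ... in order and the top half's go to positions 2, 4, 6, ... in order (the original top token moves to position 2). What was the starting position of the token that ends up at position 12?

9

Undo the operations in reverse order, starting from position 12:
  undo op 4 (in-shuffle, from top half): 12 ← 6
  undo op 3 (out-shuffle, from bottom half): 6 ← 18
  undo op 2 (cut 25): 18 ← 13
  undo op 1 (cut 26): 13 ← 9
So the token at position 12 came from original position 9.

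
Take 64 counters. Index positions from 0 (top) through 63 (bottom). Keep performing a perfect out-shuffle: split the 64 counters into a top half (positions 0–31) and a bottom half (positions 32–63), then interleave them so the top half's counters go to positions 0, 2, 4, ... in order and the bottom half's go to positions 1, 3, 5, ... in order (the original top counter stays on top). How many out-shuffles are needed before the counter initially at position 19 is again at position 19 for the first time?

Follow position 19 under repeated out-shuffles:
19 → 38 → 13 → 26 → 52 → 41 → 19
It first returns after 6 out-shuffles.

6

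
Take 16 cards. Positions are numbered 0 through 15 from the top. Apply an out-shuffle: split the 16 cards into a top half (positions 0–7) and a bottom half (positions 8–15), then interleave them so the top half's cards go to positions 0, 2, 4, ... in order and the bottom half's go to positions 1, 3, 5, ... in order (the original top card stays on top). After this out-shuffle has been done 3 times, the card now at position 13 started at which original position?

Work backwards from position 13, undoing one out-shuffle at a time:
13 ← 14 ← 7 ← 11
So the card now at position 13 started at position 11.

11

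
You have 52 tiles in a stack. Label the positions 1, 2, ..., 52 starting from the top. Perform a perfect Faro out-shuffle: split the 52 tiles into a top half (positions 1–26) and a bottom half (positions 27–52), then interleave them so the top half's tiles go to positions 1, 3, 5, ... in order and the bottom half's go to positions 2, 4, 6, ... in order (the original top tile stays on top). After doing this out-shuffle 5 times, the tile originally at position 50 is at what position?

Track the tile's position through each out-shuffle:
50 → 48 → 44 → 36 → 20 → 39

39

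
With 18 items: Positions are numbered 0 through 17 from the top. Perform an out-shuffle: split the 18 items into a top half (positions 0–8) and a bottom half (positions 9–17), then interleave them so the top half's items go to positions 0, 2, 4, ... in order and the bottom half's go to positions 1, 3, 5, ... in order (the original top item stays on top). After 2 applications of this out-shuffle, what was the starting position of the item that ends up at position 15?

8

Work backwards from position 15, undoing one out-shuffle at a time:
15 ← 16 ← 8
So the item now at position 15 started at position 8.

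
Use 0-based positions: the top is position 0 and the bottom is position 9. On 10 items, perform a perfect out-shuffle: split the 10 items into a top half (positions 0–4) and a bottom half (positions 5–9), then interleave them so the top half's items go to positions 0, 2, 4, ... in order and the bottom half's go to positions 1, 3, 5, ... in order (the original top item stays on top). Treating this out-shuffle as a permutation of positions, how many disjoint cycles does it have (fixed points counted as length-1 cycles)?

Trace each unvisited position around until it returns:
(0) (1 2 4 8 7 5) (3 6) (9)
4 cycles in total.

4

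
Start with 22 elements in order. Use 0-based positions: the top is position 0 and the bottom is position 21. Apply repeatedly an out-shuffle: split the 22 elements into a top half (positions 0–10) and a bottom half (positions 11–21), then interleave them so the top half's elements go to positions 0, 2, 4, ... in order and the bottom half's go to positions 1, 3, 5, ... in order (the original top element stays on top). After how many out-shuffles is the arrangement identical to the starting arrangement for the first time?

6

The out-shuffle permutes the 22 positions with cycle lengths [1, 1, 2, 3, 3, 6, 6].
Every element is home exactly when every cycle has completed a whole number of laps, i.e. after lcm(1, 2, 3, 6) = 6 out-shuffles.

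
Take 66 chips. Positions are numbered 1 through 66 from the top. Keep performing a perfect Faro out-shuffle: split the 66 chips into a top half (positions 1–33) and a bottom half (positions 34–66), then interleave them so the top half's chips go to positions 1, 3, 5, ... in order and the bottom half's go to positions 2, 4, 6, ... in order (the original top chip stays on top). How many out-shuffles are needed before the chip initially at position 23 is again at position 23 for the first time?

12

Follow position 23 under repeated out-shuffles:
23 → 45 → 24 → 47 → 28 → 55 → 44 → 22 → 43 → 20 → 39 → 12 → 23
It first returns after 12 out-shuffles.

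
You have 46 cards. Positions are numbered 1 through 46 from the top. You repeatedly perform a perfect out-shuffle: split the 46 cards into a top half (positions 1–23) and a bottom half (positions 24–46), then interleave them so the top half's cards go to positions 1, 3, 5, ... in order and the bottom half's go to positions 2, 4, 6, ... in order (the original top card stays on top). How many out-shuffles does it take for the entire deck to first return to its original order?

The out-shuffle permutes the 46 positions with cycle lengths [1, 1, 2, 4, 4, 4, 6, 12, 12].
Every card is home exactly when every cycle has completed a whole number of laps, i.e. after lcm(1, 2, 4, 6, 12) = 12 out-shuffles.

12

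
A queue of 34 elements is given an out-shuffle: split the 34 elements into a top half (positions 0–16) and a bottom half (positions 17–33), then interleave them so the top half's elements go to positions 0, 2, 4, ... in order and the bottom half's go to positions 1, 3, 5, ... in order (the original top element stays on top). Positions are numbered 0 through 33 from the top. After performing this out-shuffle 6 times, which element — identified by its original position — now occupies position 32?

17

Work backwards from position 32, undoing one out-shuffle at a time:
32 ← 16 ← 8 ← 4 ← 2 ← 1 ← 17
So the element now at position 32 started at position 17.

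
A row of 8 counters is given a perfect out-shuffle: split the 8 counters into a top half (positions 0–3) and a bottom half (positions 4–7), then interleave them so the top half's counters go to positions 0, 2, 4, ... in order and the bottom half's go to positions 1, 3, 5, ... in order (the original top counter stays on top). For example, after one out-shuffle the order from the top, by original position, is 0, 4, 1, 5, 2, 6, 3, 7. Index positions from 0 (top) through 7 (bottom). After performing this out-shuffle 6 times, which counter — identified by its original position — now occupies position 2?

2

Work backwards from position 2, undoing one out-shuffle at a time:
2 ← 1 ← 4 ← 2 ← 1 ← 4 ← 2
So the counter now at position 2 started at position 2.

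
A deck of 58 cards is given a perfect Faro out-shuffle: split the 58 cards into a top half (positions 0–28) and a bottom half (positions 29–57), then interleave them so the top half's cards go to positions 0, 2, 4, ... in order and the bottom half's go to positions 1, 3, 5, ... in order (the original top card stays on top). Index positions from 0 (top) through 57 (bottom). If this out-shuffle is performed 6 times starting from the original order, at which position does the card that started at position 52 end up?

Track the card's position through each out-shuffle:
52 → 47 → 37 → 17 → 34 → 11 → 22

22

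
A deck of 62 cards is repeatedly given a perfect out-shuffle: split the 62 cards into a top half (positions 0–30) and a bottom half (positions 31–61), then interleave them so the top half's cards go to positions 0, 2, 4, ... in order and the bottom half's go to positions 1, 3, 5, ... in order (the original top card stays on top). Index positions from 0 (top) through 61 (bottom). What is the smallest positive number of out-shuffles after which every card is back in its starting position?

60

The out-shuffle permutes the 62 positions with cycle lengths [1, 1, 60].
Every card is home exactly when every cycle has completed a whole number of laps, i.e. after lcm(1, 60) = 60 out-shuffles.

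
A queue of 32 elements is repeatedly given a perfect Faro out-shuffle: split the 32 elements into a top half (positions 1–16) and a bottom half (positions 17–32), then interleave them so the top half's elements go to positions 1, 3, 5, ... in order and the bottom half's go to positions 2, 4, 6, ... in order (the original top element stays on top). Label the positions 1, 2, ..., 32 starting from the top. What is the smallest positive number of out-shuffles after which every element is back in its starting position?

5

The out-shuffle permutes the 32 positions with cycle lengths [1, 1, 5, 5, 5, 5, 5, 5].
Every element is home exactly when every cycle has completed a whole number of laps, i.e. after lcm(1, 5) = 5 out-shuffles.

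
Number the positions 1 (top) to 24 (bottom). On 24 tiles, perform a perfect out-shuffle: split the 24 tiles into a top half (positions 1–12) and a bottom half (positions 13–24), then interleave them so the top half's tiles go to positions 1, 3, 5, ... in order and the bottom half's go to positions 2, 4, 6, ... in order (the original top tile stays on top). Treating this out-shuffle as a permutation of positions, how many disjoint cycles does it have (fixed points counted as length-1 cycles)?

4

Trace each unvisited position around until it returns:
(1) (2 3 5 9 17 10 ... len 11) (6 11 21 18 12 23 ... len 11) (24)
4 cycles in total.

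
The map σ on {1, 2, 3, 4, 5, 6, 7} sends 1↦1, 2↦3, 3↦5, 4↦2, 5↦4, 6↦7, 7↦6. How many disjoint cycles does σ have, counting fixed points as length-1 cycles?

3

Cycle decomposition: (1) (2 3 5 4) (6 7).
3 cycles.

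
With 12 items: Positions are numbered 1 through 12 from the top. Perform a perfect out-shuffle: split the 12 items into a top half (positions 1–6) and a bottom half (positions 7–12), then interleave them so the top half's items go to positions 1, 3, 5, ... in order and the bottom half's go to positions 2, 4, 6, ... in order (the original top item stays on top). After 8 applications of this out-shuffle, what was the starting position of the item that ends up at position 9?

11

Work backwards from position 9, undoing one out-shuffle at a time:
9 ← 5 ← 3 ← 2 ← 7 ← 4 ← 8 ← 10 ← 11
So the item now at position 9 started at position 11.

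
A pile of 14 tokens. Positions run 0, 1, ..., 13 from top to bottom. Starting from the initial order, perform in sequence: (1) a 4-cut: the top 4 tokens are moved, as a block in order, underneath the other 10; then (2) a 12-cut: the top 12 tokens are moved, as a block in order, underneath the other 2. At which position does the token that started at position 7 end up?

Track the token from position 7 forward through each operation:
  after op 1 (cut 4): 7 → 3
  after op 2 (cut 12): 3 → 5

5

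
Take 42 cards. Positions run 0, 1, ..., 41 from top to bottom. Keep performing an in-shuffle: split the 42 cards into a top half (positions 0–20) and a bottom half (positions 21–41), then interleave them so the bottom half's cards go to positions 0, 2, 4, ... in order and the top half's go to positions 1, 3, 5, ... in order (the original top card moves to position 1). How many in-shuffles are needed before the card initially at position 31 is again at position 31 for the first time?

Follow position 31 under repeated in-shuffles:
31 → 20 → 41 → 40 → 38 → 34 → 26 → 10 → 21 → 0 → 1 → 3 → 7 → 15 → 31
It first returns after 14 in-shuffles.

14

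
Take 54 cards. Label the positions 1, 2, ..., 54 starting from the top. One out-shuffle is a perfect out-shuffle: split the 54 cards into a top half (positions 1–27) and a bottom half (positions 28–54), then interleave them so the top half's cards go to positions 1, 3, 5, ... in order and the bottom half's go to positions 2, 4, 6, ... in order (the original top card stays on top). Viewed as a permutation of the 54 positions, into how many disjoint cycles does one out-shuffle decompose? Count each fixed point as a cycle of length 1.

Trace each unvisited position around until it returns:
(1) (2 3 5 9 17 33 ... len 52) (54)
3 cycles in total.

3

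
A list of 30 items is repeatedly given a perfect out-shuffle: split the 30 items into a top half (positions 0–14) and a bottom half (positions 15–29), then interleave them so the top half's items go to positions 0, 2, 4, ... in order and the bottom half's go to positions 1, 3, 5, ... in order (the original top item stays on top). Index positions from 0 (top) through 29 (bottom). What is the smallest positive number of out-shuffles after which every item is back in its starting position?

The out-shuffle permutes the 30 positions with cycle lengths [1, 1, 28].
Every item is home exactly when every cycle has completed a whole number of laps, i.e. after lcm(1, 28) = 28 out-shuffles.

28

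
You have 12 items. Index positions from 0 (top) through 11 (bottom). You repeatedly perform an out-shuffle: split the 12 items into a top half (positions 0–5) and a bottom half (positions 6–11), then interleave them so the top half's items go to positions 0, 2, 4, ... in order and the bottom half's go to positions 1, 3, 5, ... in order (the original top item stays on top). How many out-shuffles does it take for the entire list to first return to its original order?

10

The out-shuffle permutes the 12 positions with cycle lengths [1, 1, 10].
Every item is home exactly when every cycle has completed a whole number of laps, i.e. after lcm(1, 10) = 10 out-shuffles.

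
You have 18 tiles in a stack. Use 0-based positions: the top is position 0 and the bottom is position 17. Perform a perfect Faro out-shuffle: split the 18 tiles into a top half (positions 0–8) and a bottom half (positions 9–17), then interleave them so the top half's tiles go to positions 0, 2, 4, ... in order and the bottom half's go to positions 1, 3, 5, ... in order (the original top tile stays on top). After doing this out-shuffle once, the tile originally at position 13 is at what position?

9

Track the tile's position through each out-shuffle:
13 → 9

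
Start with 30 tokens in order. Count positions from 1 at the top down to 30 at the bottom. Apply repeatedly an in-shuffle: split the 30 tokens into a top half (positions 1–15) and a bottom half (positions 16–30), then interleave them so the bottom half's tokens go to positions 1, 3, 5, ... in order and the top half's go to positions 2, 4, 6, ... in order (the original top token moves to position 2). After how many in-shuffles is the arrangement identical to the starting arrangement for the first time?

The in-shuffle permutes the 30 positions with cycle lengths [5, 5, 5, 5, 5, 5].
Every token is home exactly when every cycle has completed a whole number of laps, i.e. after lcm(5) = 5 in-shuffles.

5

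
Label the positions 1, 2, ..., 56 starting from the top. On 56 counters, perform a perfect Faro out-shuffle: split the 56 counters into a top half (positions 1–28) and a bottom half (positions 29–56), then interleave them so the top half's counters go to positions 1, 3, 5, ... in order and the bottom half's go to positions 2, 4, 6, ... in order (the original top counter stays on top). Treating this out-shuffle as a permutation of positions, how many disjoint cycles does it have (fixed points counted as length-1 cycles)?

Trace each unvisited position around until it returns:
(1) (2 3 5 9 17 33 ... len 20) (4 7 13 25 49 42 ... len 20) (6 11 21 41 26 51 46 36 16 31) (12 23 45 34) (56)
6 cycles in total.

6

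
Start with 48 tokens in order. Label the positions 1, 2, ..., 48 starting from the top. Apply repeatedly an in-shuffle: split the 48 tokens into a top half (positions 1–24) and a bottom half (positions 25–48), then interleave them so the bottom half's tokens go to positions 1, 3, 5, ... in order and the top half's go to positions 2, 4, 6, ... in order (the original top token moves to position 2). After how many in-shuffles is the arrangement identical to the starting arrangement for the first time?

21

The in-shuffle permutes the 48 positions with cycle lengths [3, 3, 21, 21].
Every token is home exactly when every cycle has completed a whole number of laps, i.e. after lcm(3, 21) = 21 in-shuffles.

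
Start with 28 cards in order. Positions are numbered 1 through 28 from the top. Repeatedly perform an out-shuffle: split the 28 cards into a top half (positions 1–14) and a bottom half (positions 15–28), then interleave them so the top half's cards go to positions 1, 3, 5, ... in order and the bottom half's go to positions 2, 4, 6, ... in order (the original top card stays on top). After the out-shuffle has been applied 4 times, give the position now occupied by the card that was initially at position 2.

Track the card's position through each out-shuffle:
2 → 3 → 5 → 9 → 17

17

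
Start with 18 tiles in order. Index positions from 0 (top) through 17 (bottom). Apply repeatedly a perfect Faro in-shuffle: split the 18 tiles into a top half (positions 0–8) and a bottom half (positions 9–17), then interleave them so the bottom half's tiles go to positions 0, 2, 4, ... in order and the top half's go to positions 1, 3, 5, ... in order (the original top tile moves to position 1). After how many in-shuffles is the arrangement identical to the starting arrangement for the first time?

18

The in-shuffle permutes the 18 positions with cycle lengths [18].
Every tile is home exactly when every cycle has completed a whole number of laps, i.e. after lcm(18) = 18 in-shuffles.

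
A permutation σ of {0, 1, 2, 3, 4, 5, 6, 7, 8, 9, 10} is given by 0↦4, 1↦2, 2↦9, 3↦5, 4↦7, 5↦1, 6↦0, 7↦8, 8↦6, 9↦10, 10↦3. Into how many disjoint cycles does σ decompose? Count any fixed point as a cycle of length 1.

Cycle decomposition: (0 4 7 8 6) (1 2 9 10 3 5).
2 cycles.

2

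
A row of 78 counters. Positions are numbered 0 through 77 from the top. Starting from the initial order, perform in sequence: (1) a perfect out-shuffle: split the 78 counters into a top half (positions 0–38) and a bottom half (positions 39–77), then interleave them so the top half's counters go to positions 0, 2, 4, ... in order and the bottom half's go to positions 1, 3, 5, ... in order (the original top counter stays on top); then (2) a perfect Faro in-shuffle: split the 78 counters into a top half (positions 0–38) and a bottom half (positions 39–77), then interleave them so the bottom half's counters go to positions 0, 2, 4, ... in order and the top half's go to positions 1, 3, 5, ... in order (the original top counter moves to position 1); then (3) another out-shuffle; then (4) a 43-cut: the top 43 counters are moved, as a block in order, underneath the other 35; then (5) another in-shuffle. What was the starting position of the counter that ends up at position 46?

71

Undo the operations in reverse order, starting from position 46:
  undo op 5 (in-shuffle, from bottom half): 46 ← 62
  undo op 4 (cut 43): 62 ← 27
  undo op 3 (out-shuffle, from bottom half): 27 ← 52
  undo op 2 (in-shuffle, from bottom half): 52 ← 65
  undo op 1 (out-shuffle, from bottom half): 65 ← 71
So the counter at position 46 came from original position 71.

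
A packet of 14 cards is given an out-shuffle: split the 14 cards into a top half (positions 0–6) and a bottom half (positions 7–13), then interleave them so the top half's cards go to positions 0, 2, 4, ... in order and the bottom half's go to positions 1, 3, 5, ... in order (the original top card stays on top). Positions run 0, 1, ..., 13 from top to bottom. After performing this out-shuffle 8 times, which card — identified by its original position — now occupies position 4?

12

Work backwards from position 4, undoing one out-shuffle at a time:
4 ← 2 ← 1 ← 7 ← 10 ← 5 ← 9 ← 11 ← 12
So the card now at position 4 started at position 12.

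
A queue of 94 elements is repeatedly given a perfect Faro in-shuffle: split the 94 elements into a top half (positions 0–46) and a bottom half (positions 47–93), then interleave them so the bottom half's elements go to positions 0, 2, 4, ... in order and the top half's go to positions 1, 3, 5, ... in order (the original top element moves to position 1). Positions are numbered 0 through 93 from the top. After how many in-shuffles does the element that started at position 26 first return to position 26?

36

Follow position 26 under repeated in-shuffles:
26 → 53 → 12 → 25 → 51 → 8 → 17 → 35 → ... → 26 (length 36)
It first returns after 36 in-shuffles.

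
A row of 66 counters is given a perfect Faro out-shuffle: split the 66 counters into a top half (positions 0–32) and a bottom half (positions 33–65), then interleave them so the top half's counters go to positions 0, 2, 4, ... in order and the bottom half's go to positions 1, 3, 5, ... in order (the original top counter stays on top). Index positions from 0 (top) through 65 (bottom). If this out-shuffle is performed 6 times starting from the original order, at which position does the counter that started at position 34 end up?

31

Track the counter's position through each out-shuffle:
34 → 3 → 6 → 12 → 24 → 48 → 31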